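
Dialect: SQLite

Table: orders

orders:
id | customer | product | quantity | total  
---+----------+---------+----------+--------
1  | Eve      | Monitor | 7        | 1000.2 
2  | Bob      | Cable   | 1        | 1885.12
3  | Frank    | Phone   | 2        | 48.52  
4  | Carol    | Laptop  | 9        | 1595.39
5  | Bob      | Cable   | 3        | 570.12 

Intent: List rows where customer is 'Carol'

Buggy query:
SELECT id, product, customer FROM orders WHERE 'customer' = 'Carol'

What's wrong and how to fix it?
Bug: 'customer' in single quotes is a string literal, not the column; the comparison is literal-vs-literal and never true

Fix: Remove the quotes around the column name (or use double quotes for an identifier)

Corrected query:
SELECT id, product, customer FROM orders WHERE customer = 'Carol'

Result:
id | product | customer
---+---------+---------
4  | Laptop  | Carol   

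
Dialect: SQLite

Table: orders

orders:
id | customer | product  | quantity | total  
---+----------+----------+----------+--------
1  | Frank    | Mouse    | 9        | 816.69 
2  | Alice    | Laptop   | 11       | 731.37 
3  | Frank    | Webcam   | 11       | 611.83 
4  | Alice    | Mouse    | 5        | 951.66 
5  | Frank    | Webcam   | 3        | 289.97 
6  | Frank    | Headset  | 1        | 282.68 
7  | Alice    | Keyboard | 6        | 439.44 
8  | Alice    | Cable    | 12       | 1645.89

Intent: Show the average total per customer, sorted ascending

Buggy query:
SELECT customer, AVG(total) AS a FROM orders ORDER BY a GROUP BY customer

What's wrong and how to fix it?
Bug: ORDER BY appears before GROUP BY; SQL clause order requires GROUP BY first

Fix: Move ORDER BY to the end, after GROUP BY

Corrected query:
SELECT customer, AVG(total) AS a FROM orders GROUP BY customer ORDER BY a

Result:
customer | a       
---------+---------
Frank    | 500.2925
Alice    | 942.09  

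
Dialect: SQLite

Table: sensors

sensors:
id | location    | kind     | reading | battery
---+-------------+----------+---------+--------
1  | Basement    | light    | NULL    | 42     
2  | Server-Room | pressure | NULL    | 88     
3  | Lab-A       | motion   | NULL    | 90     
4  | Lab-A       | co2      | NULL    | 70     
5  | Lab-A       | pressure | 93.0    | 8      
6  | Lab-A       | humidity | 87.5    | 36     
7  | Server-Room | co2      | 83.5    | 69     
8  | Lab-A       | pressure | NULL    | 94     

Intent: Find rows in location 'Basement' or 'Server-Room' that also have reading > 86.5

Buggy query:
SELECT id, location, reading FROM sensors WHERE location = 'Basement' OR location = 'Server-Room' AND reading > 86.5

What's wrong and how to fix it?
Bug: Without parentheses, AND is evaluated before OR, so the reading filter only applies to the 'Server-Room' branch

Fix: Add parentheses around the OR so the AND applies to both alternatives

Corrected query:
SELECT id, location, reading FROM sensors WHERE (location = 'Basement' OR location = 'Server-Room') AND reading > 86.5

Result:
(no rows)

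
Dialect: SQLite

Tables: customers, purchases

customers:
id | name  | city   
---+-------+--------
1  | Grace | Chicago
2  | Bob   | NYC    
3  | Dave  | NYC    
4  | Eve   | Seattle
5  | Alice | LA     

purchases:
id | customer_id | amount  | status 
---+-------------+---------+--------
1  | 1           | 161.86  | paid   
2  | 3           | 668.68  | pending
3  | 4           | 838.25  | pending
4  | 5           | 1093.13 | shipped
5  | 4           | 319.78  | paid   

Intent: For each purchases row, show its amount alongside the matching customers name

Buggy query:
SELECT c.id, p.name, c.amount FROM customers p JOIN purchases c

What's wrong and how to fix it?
Bug: JOIN with no ON clause produces a cartesian product; every purchases row pairs with every customers row

Fix: Add ON c.customer_id = p.id to the JOIN

Corrected query:
SELECT c.id, p.name, c.amount FROM customers p JOIN purchases c ON c.customer_id = p.id

Result:
id | name  | amount 
---+-------+--------
1  | Grace | 161.86 
2  | Dave  | 668.68 
3  | Eve   | 838.25 
4  | Alice | 1093.13
5  | Eve   | 319.78 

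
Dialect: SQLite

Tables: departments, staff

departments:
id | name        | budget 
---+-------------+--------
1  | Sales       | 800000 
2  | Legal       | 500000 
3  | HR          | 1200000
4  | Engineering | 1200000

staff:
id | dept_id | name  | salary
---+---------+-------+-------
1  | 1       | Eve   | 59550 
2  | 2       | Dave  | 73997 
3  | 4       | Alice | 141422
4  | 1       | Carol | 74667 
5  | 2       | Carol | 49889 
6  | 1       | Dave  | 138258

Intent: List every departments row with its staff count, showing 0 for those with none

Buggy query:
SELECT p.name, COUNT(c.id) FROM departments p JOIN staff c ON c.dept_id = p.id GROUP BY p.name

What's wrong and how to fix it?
Bug: An inner join excludes parents with zero children

Fix: Use LEFT JOIN so parents without children still appear (COUNT(c.id) gives 0)

Corrected query:
SELECT p.name, COUNT(c.id) FROM departments p LEFT JOIN staff c ON c.dept_id = p.id GROUP BY p.name

Result:
name        | COUNT(c.id)
------------+------------
Engineering | 1          
HR          | 0          
Legal       | 2          
Sales       | 3          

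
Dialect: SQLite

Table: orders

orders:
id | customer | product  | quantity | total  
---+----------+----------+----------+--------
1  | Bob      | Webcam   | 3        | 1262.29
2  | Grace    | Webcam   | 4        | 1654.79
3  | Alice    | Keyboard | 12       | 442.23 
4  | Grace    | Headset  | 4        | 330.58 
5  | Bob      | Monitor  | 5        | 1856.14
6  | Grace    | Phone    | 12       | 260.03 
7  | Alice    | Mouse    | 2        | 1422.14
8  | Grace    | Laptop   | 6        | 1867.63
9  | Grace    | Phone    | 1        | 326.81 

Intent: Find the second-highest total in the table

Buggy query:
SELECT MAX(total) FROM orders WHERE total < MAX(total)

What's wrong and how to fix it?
Bug: MAX(total) on the right of the comparison is an aggregate-in-WHERE error

Fix: Compute the overall MAX in a subquery, then take MAX of rows below it

Corrected query:
SELECT MAX(total) FROM orders WHERE total < (SELECT MAX(total) FROM orders)

Result:
MAX(total)
----------
1856.14   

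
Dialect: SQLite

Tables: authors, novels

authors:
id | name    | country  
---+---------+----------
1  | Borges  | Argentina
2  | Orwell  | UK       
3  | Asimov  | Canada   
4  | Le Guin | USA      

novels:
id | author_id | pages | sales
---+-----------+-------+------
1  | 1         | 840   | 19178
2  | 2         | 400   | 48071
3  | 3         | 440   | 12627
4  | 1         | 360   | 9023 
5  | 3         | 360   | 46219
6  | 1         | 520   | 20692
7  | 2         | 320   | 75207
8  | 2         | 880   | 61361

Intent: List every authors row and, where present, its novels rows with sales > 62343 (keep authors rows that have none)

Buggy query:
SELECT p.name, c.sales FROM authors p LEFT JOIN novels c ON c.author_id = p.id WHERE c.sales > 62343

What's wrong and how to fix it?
Bug: Filtering c.sales in WHERE discards the NULL rows produced by LEFT JOIN, turning it into an inner join

Fix: Put 'c.sales > 62343' in the JOIN's ON clause instead of WHERE

Corrected query:
SELECT p.name, c.sales FROM authors p LEFT JOIN novels c ON c.author_id = p.id AND c.sales > 62343

Result:
name    | sales
--------+------
Borges  | NULL 
Orwell  | 75207
Asimov  | NULL 
Le Guin | NULL 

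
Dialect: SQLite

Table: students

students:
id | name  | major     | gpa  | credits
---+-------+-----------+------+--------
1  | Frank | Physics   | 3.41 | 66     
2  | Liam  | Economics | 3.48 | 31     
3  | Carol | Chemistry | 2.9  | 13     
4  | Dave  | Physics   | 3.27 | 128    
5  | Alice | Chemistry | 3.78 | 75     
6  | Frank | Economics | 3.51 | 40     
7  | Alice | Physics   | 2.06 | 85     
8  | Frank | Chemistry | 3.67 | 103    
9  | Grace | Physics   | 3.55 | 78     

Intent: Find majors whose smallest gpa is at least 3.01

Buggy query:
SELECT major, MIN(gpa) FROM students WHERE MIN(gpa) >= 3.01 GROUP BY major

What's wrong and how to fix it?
Bug: Aggregates like MIN are computed per group after WHERE runs

Fix: Replace WHERE with HAVING after the GROUP BY

Corrected query:
SELECT major, MIN(gpa) FROM students GROUP BY major HAVING MIN(gpa) >= 3.01

Result:
major     | MIN(gpa)
----------+---------
Economics | 3.48    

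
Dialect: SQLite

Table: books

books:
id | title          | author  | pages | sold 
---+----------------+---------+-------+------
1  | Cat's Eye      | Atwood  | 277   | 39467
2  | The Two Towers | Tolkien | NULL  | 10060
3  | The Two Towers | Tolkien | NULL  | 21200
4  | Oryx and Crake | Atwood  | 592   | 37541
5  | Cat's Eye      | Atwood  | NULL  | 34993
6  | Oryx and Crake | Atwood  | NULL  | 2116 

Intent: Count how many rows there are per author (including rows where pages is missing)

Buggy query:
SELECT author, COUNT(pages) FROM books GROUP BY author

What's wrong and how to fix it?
Bug: COUNT(pages) skips NULLs, so groups with missing pages are undercounted

Fix: Replace COUNT(pages) with COUNT(*)

Corrected query:
SELECT author, COUNT(*) FROM books GROUP BY author

Result:
author  | COUNT(*)
--------+---------
Atwood  | 4       
Tolkien | 2       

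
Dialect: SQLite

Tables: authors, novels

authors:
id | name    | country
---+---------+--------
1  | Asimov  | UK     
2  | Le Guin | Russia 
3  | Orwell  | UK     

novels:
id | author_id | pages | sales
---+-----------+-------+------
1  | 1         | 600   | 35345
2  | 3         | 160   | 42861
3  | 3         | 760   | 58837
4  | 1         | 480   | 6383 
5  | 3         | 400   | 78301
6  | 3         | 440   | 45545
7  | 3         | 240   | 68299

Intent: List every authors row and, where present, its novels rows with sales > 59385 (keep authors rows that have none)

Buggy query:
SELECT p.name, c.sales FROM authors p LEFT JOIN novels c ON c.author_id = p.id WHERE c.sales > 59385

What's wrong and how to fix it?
Bug: Filtering c.sales in WHERE discards the NULL rows produced by LEFT JOIN, turning it into an inner join

Fix: Move the right-table condition into the ON clause so unmatched parents are kept

Corrected query:
SELECT p.name, c.sales FROM authors p LEFT JOIN novels c ON c.author_id = p.id AND c.sales > 59385

Result:
name    | sales
--------+------
Asimov  | NULL 
Le Guin | NULL 
Orwell  | 68299
Orwell  | 78301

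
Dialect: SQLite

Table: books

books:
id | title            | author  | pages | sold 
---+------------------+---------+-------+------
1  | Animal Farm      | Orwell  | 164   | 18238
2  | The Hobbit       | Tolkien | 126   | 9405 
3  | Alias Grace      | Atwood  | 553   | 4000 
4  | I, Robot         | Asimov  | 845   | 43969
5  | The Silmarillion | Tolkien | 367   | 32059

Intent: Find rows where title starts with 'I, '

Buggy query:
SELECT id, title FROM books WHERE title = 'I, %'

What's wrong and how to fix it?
Bug: '=' compares the literal string including the % character; pattern matching needs LIKE

Fix: Replace '=' with LIKE so 'I, %' is treated as a pattern

Corrected query:
SELECT id, title FROM books WHERE title LIKE 'I, %'

Result:
id | title   
---+---------
4  | I, Robot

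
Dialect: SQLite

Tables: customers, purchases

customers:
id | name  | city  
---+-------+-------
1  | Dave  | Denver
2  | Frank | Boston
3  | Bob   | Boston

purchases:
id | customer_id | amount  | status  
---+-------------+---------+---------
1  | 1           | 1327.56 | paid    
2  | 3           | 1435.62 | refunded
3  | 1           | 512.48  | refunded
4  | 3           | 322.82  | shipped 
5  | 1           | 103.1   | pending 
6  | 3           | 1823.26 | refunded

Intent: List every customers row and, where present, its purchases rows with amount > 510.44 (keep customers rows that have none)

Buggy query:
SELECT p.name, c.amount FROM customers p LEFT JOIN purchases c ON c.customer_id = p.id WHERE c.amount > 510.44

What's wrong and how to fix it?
Bug: A WHERE condition on the right-hand table after LEFT JOIN drops unmatched parents

Fix: Move the right-table condition into the ON clause so unmatched parents are kept

Corrected query:
SELECT p.name, c.amount FROM customers p LEFT JOIN purchases c ON c.customer_id = p.id AND c.amount > 510.44

Result:
name  | amount 
------+--------
Dave  | 512.48 
Dave  | 1327.56
Frank | NULL   
Bob   | 1435.62
Bob   | 1823.26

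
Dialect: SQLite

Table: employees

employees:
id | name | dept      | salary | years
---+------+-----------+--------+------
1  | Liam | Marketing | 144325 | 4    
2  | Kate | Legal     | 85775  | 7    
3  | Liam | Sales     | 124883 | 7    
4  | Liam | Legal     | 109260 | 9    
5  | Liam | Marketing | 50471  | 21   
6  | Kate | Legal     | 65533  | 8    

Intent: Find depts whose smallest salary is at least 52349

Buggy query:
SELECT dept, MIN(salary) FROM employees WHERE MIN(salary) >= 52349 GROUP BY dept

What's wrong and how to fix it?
Bug: Aggregates like MIN are computed per group after WHERE runs

Fix: Use HAVING for the per-group MIN condition

Corrected query:
SELECT dept, MIN(salary) FROM employees GROUP BY dept HAVING MIN(salary) >= 52349

Result:
dept  | MIN(salary)
------+------------
Legal | 65533      
Sales | 124883     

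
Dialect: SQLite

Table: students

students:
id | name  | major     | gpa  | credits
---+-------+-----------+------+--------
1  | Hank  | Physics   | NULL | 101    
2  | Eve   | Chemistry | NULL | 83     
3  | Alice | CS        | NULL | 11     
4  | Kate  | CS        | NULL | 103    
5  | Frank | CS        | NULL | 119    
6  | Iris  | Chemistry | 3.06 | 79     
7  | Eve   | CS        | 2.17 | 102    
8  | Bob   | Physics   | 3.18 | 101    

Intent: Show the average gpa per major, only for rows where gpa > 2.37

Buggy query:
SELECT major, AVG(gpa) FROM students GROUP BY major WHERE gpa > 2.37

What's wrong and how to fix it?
Bug: WHERE cannot follow GROUP BY

Fix: Move the WHERE clause before GROUP BY

Corrected query:
SELECT major, AVG(gpa) FROM students WHERE gpa > 2.37 GROUP BY major

Result:
major     | AVG(gpa)
----------+---------
Chemistry | 3.06    
Physics   | 3.18    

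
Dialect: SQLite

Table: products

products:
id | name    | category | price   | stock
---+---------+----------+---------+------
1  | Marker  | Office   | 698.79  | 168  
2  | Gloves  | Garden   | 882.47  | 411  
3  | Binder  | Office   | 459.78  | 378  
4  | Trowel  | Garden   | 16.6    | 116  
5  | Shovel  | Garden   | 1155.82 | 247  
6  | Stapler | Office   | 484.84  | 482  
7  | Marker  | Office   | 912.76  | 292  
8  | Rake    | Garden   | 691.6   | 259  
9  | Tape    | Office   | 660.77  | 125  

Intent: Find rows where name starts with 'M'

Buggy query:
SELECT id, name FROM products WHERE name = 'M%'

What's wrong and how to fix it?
Bug: Wildcards only work with LIKE; '=' treats '%' as a literal character

Fix: Use LIKE for wildcard pattern matching

Corrected query:
SELECT id, name FROM products WHERE name LIKE 'M%'

Result:
id | name  
---+-------
1  | Marker
7  | Marker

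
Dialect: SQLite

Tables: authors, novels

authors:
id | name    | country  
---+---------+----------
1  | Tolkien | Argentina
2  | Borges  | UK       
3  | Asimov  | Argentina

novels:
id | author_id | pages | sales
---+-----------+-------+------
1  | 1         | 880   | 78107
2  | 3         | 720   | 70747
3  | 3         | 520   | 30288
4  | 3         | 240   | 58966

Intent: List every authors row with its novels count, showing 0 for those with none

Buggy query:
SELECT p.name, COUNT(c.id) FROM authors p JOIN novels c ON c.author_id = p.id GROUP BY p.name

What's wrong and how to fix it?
Bug: An inner join excludes parents with zero children

Fix: Switch to LEFT JOIN to retain unmatched parent rows

Corrected query:
SELECT p.name, COUNT(c.id) FROM authors p LEFT JOIN novels c ON c.author_id = p.id GROUP BY p.name

Result:
name    | COUNT(c.id)
--------+------------
Asimov  | 3          
Borges  | 0          
Tolkien | 1          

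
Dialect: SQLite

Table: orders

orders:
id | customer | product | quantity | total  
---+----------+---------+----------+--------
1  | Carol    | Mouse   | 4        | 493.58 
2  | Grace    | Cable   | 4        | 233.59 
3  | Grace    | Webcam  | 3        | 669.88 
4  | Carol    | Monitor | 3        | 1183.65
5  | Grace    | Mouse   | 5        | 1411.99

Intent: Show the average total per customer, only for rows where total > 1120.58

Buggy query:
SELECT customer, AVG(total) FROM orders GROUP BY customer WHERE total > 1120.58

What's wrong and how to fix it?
Bug: Row-level WHERE must come before GROUP BY in the clause order

Fix: Place WHERE between FROM and GROUP BY

Corrected query:
SELECT customer, AVG(total) FROM orders WHERE total > 1120.58 GROUP BY customer

Result:
customer | AVG(total)
---------+-----------
Carol    | 1183.65   
Grace    | 1411.99   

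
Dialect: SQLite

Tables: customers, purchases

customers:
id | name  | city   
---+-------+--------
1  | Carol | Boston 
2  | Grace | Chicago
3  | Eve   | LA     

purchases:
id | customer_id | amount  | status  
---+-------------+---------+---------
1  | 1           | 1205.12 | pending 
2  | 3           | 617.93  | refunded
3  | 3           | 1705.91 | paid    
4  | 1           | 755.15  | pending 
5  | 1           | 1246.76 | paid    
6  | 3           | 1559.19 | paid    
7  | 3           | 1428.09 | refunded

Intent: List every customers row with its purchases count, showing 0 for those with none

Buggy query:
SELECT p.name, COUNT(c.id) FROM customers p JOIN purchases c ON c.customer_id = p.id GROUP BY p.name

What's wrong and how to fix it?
Bug: An inner join excludes parents with zero children

Fix: Switch to LEFT JOIN to retain unmatched parent rows

Corrected query:
SELECT p.name, COUNT(c.id) FROM customers p LEFT JOIN purchases c ON c.customer_id = p.id GROUP BY p.name

Result:
name  | COUNT(c.id)
------+------------
Carol | 3          
Eve   | 4          
Grace | 0          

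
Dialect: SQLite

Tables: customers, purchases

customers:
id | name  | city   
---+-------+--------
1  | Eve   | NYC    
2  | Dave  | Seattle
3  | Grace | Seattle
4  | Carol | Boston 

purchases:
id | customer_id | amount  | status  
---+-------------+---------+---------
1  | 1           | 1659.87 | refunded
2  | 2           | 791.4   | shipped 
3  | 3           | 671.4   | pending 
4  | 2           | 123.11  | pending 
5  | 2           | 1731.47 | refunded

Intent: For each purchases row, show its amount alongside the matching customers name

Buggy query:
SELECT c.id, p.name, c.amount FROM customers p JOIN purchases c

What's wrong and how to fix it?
Bug: JOIN with no ON clause produces a cartesian product; every purchases row pairs with every customers row

Fix: Specify the join condition linking the foreign key to the parent id

Corrected query:
SELECT c.id, p.name, c.amount FROM customers p JOIN purchases c ON c.customer_id = p.id

Result:
id | name  | amount 
---+-------+--------
1  | Eve   | 1659.87
2  | Dave  | 791.4  
3  | Grace | 671.4  
4  | Dave  | 123.11 
5  | Dave  | 1731.47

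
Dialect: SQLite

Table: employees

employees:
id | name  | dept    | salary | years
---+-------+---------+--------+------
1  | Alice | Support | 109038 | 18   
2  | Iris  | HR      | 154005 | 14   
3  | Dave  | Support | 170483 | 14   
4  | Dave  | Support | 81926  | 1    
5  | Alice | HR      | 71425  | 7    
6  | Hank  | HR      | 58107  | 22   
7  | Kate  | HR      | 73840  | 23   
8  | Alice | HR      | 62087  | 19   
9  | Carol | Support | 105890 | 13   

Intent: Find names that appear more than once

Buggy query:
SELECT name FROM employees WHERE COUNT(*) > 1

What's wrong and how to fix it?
Bug: WHERE can't reference COUNT(*); aggregates are computed after WHERE

Fix: GROUP BY name, then filter groups with HAVING COUNT(*) > 1

Corrected query:
SELECT name FROM employees GROUP BY name HAVING COUNT(*) > 1

Result:
name 
-----
Alice
Dave 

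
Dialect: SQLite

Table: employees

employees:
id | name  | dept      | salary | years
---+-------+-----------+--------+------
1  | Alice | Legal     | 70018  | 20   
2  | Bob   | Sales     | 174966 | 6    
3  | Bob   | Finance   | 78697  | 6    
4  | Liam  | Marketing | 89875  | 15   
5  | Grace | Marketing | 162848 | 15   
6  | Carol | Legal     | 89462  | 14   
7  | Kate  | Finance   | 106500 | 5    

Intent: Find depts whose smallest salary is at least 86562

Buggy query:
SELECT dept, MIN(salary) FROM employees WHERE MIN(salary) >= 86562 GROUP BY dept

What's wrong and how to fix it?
Bug: MIN() in WHERE is a misuse of aggregate

Fix: Replace WHERE with HAVING after the GROUP BY

Corrected query:
SELECT dept, MIN(salary) FROM employees GROUP BY dept HAVING MIN(salary) >= 86562

Result:
dept      | MIN(salary)
----------+------------
Marketing | 89875      
Sales     | 174966     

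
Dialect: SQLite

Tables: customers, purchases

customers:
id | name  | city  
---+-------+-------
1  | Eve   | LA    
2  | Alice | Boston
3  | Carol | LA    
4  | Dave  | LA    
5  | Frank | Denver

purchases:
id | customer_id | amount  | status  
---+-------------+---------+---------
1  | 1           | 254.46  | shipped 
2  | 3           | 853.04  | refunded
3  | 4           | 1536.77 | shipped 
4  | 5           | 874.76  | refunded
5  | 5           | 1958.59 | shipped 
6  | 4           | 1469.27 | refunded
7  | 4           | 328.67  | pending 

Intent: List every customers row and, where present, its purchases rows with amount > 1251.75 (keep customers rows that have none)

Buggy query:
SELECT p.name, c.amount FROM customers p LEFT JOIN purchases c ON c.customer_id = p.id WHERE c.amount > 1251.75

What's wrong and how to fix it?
Bug: A WHERE condition on the right-hand table after LEFT JOIN drops unmatched parents

Fix: Put 'c.amount > 1251.75' in the JOIN's ON clause instead of WHERE

Corrected query:
SELECT p.name, c.amount FROM customers p LEFT JOIN purchases c ON c.customer_id = p.id AND c.amount > 1251.75

Result:
name  | amount 
------+--------
Eve   | NULL   
Alice | NULL   
Carol | NULL   
Dave  | 1469.27
Dave  | 1536.77
Frank | 1958.59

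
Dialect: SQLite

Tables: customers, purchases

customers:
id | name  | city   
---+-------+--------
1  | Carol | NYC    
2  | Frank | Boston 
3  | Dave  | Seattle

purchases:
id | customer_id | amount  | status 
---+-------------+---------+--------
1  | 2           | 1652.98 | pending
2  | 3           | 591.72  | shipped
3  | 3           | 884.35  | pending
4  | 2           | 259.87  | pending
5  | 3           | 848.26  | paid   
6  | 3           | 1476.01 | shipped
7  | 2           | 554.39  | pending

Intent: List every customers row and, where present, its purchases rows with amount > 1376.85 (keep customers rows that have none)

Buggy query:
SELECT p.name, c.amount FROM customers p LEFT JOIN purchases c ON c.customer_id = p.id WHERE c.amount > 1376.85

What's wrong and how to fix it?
Bug: Filtering c.amount in WHERE discards the NULL rows produced by LEFT JOIN, turning it into an inner join

Fix: Put 'c.amount > 1376.85' in the JOIN's ON clause instead of WHERE

Corrected query:
SELECT p.name, c.amount FROM customers p LEFT JOIN purchases c ON c.customer_id = p.id AND c.amount > 1376.85

Result:
name  | amount 
------+--------
Carol | NULL   
Frank | 1652.98
Dave  | 1476.01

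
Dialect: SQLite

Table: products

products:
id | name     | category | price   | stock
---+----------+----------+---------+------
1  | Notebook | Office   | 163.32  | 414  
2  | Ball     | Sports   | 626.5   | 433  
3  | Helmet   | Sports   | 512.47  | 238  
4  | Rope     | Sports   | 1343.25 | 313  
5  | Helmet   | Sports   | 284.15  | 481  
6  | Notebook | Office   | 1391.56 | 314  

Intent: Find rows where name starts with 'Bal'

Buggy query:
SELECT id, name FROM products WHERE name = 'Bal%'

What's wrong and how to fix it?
Bug: Wildcards only work with LIKE; '=' treats '%' as a literal character

Fix: Replace '=' with LIKE so 'Bal%' is treated as a pattern

Corrected query:
SELECT id, name FROM products WHERE name LIKE 'Bal%'

Result:
id | name
---+-----
2  | Ball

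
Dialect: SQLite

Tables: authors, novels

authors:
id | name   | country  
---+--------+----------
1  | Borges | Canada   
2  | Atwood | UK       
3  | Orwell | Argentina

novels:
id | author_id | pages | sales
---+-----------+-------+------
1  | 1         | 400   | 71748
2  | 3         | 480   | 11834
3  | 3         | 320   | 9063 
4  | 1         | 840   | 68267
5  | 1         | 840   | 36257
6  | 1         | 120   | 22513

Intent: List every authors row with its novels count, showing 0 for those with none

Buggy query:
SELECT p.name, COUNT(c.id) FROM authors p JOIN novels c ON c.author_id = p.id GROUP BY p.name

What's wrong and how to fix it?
Bug: INNER JOIN drops authors rows that have no matching novels rows

Fix: Use LEFT JOIN so parents without children still appear (COUNT(c.id) gives 0)

Corrected query:
SELECT p.name, COUNT(c.id) FROM authors p LEFT JOIN novels c ON c.author_id = p.id GROUP BY p.name

Result:
name   | COUNT(c.id)
-------+------------
Atwood | 0          
Borges | 4          
Orwell | 2          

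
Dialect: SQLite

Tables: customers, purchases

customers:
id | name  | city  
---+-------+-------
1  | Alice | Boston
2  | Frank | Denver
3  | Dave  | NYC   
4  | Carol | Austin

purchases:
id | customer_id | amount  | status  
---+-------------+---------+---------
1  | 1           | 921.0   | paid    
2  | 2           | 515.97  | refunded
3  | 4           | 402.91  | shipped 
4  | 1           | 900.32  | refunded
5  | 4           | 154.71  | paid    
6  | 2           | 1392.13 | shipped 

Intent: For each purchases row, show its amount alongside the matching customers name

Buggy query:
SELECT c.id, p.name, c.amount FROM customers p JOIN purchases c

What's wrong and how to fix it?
Bug: Missing join condition: each purchases row is matched to all customers rows instead of just its own

Fix: Add ON c.customer_id = p.id to the JOIN

Corrected query:
SELECT c.id, p.name, c.amount FROM customers p JOIN purchases c ON c.customer_id = p.id

Result:
id | name  | amount 
---+-------+--------
1  | Alice | 921    
2  | Frank | 515.97 
3  | Carol | 402.91 
4  | Alice | 900.32 
5  | Carol | 154.71 
6  | Frank | 1392.13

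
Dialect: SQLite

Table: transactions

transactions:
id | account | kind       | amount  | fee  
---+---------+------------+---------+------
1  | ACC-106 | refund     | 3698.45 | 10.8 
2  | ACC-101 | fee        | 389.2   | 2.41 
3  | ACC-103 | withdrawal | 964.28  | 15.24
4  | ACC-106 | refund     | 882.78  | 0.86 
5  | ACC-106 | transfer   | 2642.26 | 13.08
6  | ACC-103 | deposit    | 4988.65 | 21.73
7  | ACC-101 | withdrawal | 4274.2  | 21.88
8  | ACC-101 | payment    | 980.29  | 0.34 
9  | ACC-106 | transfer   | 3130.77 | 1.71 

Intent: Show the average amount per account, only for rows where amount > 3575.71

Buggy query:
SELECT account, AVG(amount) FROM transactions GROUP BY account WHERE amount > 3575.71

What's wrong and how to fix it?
Bug: Row-level WHERE must come before GROUP BY in the clause order

Fix: Place WHERE between FROM and GROUP BY

Corrected query:
SELECT account, AVG(amount) FROM transactions WHERE amount > 3575.71 GROUP BY account

Result:
account | AVG(amount)
--------+------------
ACC-101 | 4274.2     
ACC-103 | 4988.65    
ACC-106 | 3698.45    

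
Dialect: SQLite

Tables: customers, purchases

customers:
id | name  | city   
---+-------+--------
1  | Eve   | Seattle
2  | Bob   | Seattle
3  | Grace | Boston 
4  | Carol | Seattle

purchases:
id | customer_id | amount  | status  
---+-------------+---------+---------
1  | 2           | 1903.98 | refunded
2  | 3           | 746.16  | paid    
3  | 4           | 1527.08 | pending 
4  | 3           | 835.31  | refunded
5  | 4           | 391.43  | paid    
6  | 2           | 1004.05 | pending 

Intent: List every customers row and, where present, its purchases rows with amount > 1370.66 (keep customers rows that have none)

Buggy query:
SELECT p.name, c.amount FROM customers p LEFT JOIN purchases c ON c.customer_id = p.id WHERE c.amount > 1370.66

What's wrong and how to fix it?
Bug: A WHERE condition on the right-hand table after LEFT JOIN drops unmatched parents

Fix: Move the right-table condition into the ON clause so unmatched parents are kept

Corrected query:
SELECT p.name, c.amount FROM customers p LEFT JOIN purchases c ON c.customer_id = p.id AND c.amount > 1370.66

Result:
name  | amount 
------+--------
Eve   | NULL   
Bob   | 1903.98
Grace | NULL   
Carol | 1527.08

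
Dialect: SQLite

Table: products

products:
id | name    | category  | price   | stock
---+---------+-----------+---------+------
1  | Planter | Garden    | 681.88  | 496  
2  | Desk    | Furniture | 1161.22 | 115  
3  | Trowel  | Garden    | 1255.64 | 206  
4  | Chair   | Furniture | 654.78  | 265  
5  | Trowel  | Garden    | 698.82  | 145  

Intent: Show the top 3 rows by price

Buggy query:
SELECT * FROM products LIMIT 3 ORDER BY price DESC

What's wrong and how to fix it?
Bug: ORDER BY cannot follow LIMIT; LIMIT is the final clause

Fix: Sort with ORDER BY, then apply LIMIT

Corrected query:
SELECT * FROM products ORDER BY price DESC LIMIT 3

Result:
id | name   | category  | price   | stock
---+--------+-----------+---------+------
3  | Trowel | Garden    | 1255.64 | 206  
2  | Desk   | Furniture | 1161.22 | 115  
5  | Trowel | Garden    | 698.82  | 145  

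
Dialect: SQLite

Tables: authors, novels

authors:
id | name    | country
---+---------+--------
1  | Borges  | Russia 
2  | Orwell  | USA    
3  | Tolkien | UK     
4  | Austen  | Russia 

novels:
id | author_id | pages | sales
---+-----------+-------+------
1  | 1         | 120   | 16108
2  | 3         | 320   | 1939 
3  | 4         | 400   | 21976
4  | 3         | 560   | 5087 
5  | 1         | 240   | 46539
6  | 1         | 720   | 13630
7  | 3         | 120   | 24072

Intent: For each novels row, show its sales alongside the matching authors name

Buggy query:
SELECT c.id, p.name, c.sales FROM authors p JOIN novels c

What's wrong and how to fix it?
Bug: Missing join condition: each novels row is matched to all authors rows instead of just its own

Fix: Specify the join condition linking the foreign key to the parent id

Corrected query:
SELECT c.id, p.name, c.sales FROM authors p JOIN novels c ON c.author_id = p.id

Result:
id | name    | sales
---+---------+------
1  | Borges  | 16108
2  | Tolkien | 1939 
3  | Austen  | 21976
4  | Tolkien | 5087 
5  | Borges  | 46539
6  | Borges  | 13630
7  | Tolkien | 24072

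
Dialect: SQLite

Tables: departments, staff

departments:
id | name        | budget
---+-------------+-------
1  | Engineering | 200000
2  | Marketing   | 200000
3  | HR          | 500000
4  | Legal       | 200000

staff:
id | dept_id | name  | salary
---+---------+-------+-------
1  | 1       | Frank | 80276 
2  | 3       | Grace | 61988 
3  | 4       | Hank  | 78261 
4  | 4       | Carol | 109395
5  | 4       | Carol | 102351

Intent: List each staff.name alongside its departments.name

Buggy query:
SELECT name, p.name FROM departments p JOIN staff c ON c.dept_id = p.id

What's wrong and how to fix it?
Bug: 'name' exists in both joined tables, so the database can't tell which one is meant

Fix: Qualify the column with its table alias (c.name)

Corrected query:
SELECT c.name, p.name FROM departments p JOIN staff c ON c.dept_id = p.id

Result:
name  | name       
------+------------
Frank | Engineering
Grace | HR         
Hank  | Legal      
Carol | Legal      
Carol | Legal      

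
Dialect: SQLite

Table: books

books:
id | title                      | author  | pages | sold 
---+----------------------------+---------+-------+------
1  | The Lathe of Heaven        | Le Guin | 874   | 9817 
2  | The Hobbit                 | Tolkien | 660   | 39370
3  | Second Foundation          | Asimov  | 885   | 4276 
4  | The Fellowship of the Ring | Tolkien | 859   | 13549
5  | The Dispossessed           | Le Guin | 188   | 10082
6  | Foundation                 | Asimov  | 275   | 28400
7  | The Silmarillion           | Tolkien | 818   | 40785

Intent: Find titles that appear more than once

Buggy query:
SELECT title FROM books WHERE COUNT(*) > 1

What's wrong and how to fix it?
Bug: WHERE can't reference COUNT(*); aggregates are computed after WHERE

Fix: GROUP BY title, then filter groups with HAVING COUNT(*) > 1

Corrected query:
SELECT title FROM books GROUP BY title HAVING COUNT(*) > 1

Result:
(no rows)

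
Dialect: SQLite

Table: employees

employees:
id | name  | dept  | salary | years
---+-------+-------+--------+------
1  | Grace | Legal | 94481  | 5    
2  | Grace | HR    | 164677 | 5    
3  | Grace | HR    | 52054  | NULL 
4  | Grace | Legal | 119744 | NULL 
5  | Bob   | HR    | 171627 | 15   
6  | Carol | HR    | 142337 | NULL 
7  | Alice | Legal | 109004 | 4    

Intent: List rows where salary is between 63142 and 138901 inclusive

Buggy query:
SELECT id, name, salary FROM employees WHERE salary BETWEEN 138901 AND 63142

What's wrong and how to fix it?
Bug: BETWEEN expects the lower bound first; with 138901 AND 63142 the range is empty

Fix: Write BETWEEN 63142 AND 138901

Corrected query:
SELECT id, name, salary FROM employees WHERE salary BETWEEN 63142 AND 138901

Result:
id | name  | salary
---+-------+-------
1  | Grace | 94481 
4  | Grace | 119744
7  | Alice | 109004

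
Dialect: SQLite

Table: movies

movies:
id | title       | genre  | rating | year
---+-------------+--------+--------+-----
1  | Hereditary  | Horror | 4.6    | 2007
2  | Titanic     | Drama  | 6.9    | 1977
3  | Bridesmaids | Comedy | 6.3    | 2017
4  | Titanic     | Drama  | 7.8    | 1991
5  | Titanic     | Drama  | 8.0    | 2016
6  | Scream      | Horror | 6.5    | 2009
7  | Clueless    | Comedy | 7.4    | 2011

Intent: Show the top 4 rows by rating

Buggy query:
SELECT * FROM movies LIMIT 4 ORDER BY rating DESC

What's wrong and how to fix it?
Bug: ORDER BY cannot follow LIMIT; LIMIT is the final clause

Fix: Sort with ORDER BY, then apply LIMIT

Corrected query:
SELECT * FROM movies ORDER BY rating DESC LIMIT 4

Result:
id | title    | genre  | rating | year
---+----------+--------+--------+-----
5  | Titanic  | Drama  | 8      | 2016
4  | Titanic  | Drama  | 7.8    | 1991
7  | Clueless | Comedy | 7.4    | 2011
2  | Titanic  | Drama  | 6.9    | 1977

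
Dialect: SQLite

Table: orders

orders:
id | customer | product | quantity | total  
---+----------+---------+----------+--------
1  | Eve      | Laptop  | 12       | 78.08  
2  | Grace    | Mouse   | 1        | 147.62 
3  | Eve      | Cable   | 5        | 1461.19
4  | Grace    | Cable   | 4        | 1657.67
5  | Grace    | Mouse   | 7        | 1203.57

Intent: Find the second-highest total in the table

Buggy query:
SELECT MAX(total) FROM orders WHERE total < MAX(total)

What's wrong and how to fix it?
Bug: The inner MAX is an aggregate inside WHERE, which is not allowed

Fix: Put the inner MAX in a scalar subquery

Corrected query:
SELECT MAX(total) FROM orders WHERE total < (SELECT MAX(total) FROM orders)

Result:
MAX(total)
----------
1461.19   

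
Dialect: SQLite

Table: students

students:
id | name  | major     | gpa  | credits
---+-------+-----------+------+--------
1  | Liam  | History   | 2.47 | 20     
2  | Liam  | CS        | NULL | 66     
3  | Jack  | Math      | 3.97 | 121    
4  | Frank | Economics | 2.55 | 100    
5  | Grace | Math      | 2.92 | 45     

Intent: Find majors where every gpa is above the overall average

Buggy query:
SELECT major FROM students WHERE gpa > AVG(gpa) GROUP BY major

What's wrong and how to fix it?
Bug: WHERE evaluates per row before aggregation, so AVG() is unavailable

Fix: Use a subquery for AVG and a HAVING MIN(...) filter so the condition holds for every row in the group

Corrected query:
SELECT major FROM students GROUP BY major HAVING MIN(gpa) > (SELECT AVG(gpa) FROM students)

Result:
(no rows)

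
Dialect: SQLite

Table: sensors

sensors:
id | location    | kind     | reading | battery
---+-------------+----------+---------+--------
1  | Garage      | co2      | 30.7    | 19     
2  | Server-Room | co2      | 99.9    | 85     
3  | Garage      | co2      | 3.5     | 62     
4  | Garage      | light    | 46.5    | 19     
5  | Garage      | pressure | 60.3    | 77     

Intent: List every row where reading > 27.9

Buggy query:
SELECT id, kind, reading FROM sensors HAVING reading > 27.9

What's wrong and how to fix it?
Bug: This is a non-aggregate query (no GROUP BY, no aggregates), so in SQLite the HAVING clause is invalid here; a row-level condition belongs in WHERE

Fix: Replace HAVING with WHERE since the condition applies to individual rows

Corrected query:
SELECT id, kind, reading FROM sensors WHERE reading > 27.9

Result:
id | kind     | reading
---+----------+--------
1  | co2      | 30.7   
2  | co2      | 99.9   
4  | light    | 46.5   
5  | pressure | 60.3   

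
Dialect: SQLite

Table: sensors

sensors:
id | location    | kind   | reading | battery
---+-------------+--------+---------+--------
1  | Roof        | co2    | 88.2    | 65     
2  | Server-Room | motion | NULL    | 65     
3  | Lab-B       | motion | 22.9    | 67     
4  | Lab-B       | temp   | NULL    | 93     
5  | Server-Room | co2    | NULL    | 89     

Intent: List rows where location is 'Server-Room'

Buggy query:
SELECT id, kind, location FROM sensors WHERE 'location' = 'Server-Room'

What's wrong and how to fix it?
Bug: 'location' in single quotes is a string literal, not the column; the comparison is literal-vs-literal and never true

Fix: Remove the quotes around the column name (or use double quotes for an identifier)

Corrected query:
SELECT id, kind, location FROM sensors WHERE location = 'Server-Room'

Result:
id | kind   | location   
---+--------+------------
2  | motion | Server-Room
5  | co2    | Server-Room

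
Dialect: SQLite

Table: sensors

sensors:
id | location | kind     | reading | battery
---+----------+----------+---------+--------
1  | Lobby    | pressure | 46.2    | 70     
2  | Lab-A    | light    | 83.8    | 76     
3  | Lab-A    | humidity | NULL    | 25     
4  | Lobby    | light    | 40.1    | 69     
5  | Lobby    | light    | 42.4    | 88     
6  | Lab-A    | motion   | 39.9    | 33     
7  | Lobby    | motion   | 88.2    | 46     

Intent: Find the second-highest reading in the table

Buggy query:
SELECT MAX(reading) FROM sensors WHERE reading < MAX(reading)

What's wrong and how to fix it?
Bug: MAX(reading) on the right of the comparison is an aggregate-in-WHERE error

Fix: Compute the overall MAX in a subquery, then take MAX of rows below it

Corrected query:
SELECT MAX(reading) FROM sensors WHERE reading < (SELECT MAX(reading) FROM sensors)

Result:
MAX(reading)
------------
83.8        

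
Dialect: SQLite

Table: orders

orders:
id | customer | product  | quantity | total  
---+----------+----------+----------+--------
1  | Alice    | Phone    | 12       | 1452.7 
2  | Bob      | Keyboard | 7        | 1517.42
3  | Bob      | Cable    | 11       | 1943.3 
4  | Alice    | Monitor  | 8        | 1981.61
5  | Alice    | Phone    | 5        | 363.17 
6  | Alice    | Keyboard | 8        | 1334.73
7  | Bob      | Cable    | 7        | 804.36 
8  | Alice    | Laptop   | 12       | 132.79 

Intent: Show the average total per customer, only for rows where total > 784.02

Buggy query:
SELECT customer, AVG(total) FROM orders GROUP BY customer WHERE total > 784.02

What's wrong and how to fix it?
Bug: WHERE cannot follow GROUP BY

Fix: Move the WHERE clause before GROUP BY

Corrected query:
SELECT customer, AVG(total) FROM orders WHERE total > 784.02 GROUP BY customer

Result:
customer | AVG(total) 
---------+------------
Alice    | 1589.68    
Bob      | 1421.693333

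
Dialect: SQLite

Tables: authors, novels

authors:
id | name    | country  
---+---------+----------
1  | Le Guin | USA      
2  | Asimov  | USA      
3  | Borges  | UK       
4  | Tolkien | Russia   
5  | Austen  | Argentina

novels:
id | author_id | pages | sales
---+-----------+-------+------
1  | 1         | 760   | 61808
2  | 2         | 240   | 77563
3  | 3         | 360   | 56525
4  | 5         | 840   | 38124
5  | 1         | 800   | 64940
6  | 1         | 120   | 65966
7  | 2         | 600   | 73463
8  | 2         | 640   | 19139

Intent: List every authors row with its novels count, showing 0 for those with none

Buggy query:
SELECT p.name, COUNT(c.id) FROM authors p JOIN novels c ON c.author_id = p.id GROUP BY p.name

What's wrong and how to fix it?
Bug: An inner join excludes parents with zero children

Fix: Switch to LEFT JOIN to retain unmatched parent rows

Corrected query:
SELECT p.name, COUNT(c.id) FROM authors p LEFT JOIN novels c ON c.author_id = p.id GROUP BY p.name

Result:
name    | COUNT(c.id)
--------+------------
Asimov  | 3          
Austen  | 1          
Borges  | 1          
Le Guin | 3          
Tolkien | 0          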